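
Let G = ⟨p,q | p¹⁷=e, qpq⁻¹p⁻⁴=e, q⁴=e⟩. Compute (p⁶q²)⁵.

Compute successive powers of (p⁶q²), reducing at each step:
  (p⁶q²)²: (p⁶q²) · p⁶ = q²;   (q²) · q² = e
  (p⁶q²)³: e · p⁶ = p⁶;   (p⁶) · q² = p⁶q²
  (p⁶q²)⁴: (p⁶q²) · p⁶ = q²;   (q²) · q² = e
  (p⁶q²)⁵: e · p⁶ = p⁶;   (p⁶) · q² = p⁶q²

Answer: p⁶q²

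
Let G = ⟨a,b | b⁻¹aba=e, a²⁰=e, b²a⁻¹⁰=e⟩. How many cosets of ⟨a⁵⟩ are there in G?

First find ord(a⁵) by computing successive powers:
  (a⁵)¹ = a⁵, (a⁵)² = a¹⁰, (a⁵)³ = a¹⁵, (a⁵)⁴ = e.
So |⟨a⁵⟩| = ord(a⁵) = 4. With |G| = 40, by Lagrange [G : ⟨a⁵⟩] = 40/4 = 10.

Answer: 10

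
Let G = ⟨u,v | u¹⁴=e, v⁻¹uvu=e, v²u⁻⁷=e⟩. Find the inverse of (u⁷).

The order of (u⁷) is 2 (smallest k with (u⁷)ᵏ = e), so (u⁷)⁻¹ = (u⁷)¹ = u⁷.
Check: (u⁷) · (u⁷) → (u⁷) · u⁷ = e, giving e as required.

Answer: u⁷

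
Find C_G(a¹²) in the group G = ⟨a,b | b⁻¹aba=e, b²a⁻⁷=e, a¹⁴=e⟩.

⟨a¹²⟩ ⊆ C_G(a¹²) since powers of a¹² commute with a¹²; so |C_G(a¹²)| ≥ |⟨a¹²⟩| = 7.
By orbit–stabilizer, |C_G(a¹²)| = |G| / |conj. class of a¹²| = 28 / 2 = 14.
The 14 elements commuting with a¹² are {e, a, a², a³, a⁴, a⁵, a⁶, a⁷, a⁸, a⁹, a¹⁰, a¹¹, a¹², a¹³}.

Answer: {e, a, a², a³, a⁴, a⁵, a⁶, a⁷, a⁸, a⁹, a¹⁰, a¹¹, a¹², a¹³}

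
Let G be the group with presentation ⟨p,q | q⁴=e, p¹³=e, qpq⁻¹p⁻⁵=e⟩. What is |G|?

Enumerate words in the generators, reducing via the relations: the distinct elements are
  {e, p, q, pq, p², p³, p⁴, p⁵, p⁶, p⁷, p⁸, p⁹, q², q³, pq², pq³, p²q, p³q, p¹², p¹¹, p¹⁰, p⁴q, p⁵q, p⁶q, p⁷q, p⁸q, p⁹q, p²q², p²q³, p³q², p³q³, p¹²q, p¹¹q, p¹⁰q, p⁴q², p⁴q³, p⁵q², p⁵q³, p⁶q², p⁶q³, p⁷q², p⁷q³, p⁸q², p⁸q³, p⁹q², p⁹q³, p¹²q², p¹²q³, p¹¹q², p¹¹q³, p¹⁰q², p¹⁰q³}.
No further products give new elements, so |G| = 52.

Answer: 52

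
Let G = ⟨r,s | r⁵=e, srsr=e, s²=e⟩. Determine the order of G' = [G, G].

G' = [G, G] is generated by all commutators. The generator-pair commutators are: [r, s] = r².
The subgroup they normally generate is {e, r, r², r³, r⁴}, of order 5.
Check: |G/G'| = 10/5 = 2 is the order of the abelianisation.

Answer: 5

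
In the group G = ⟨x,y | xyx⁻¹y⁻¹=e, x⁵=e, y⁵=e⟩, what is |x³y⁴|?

Compute successive powers until reaching e:
  (x³y⁴)¹ = x³y⁴, (x³y⁴)² = xy³, (x³y⁴)³ = x⁴y², (x³y⁴)⁴ = x²y, (x³y⁴)⁵ = e.
The smallest positive k with (x³y⁴)ᵏ = e is 5.

Answer: 5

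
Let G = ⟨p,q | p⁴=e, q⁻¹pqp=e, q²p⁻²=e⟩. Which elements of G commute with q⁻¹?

⟨q⁻¹⟩ ⊆ C_G(q⁻¹) since powers of q⁻¹ commute with q⁻¹; so |C_G(q⁻¹)| ≥ |⟨q⁻¹⟩| = 4.
By orbit–stabilizer, |C_G(q⁻¹)| = |G| / |conj. class of q⁻¹| = 8 / 2 = 4.
The 4 elements commuting with q⁻¹ are {e, p², q, q⁻¹}.

Answer: {e, p², q, q⁻¹}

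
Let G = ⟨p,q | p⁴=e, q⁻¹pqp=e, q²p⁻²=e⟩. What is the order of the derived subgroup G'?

G' = [G, G] is generated by all commutators. The generator-pair commutators are: [p, q] = p².
The subgroup they normally generate is {e, p²}, of order 2.
Check: |G/G'| = 8/2 = 4 is the order of the abelianisation.

Answer: 2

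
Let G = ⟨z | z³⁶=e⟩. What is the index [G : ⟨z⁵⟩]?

First find ord(z⁵) by computing successive powers:
  (z⁵)¹ = z⁵, (z⁵)² = z¹⁰, (z⁵)³ = z¹⁵, (z⁵)⁴ = z²⁰, (z⁵)⁵ = z²⁵, (z⁵)⁶ = z³⁰, (z⁵)⁷ = z³⁵, (z⁵)⁸ = z⁴, (z⁵)⁹ = z⁹, (z⁵)¹⁰ = z¹⁴, (z⁵)¹¹ = z¹⁹, (z⁵)¹² = z²⁴, (z⁵)¹³ = z²⁹, (z⁵)¹⁴ = z³⁴, (z⁵)¹⁵ = z³, (z⁵)¹⁶ = z⁸, (z⁵)¹⁷ = z¹³, (z⁵)¹⁸ = z¹⁸, (z⁵)¹⁹ = z²³, (z⁵)²⁰ = z²⁸, (z⁵)²¹ = z³³, (z⁵)²² = z², (z⁵)²³ = z⁷, (z⁵)²⁴ = z¹², (z⁵)²⁵ = z¹⁷, (z⁵)²⁶ = z²², (z⁵)²⁷ = z²⁷, (z⁵)²⁸ = z³², (z⁵)²⁹ = z, (z⁵)³⁰ = z⁶, (z⁵)³¹ = z¹¹, (z⁵)³² = z¹⁶, (z⁵)³³ = z²¹, (z⁵)³⁴ = z²⁶, (z⁵)³⁵ = z³¹, (z⁵)³⁶ = e.
So |⟨z⁵⟩| = ord(z⁵) = 36. With |G| = 36, by Lagrange [G : ⟨z⁵⟩] = 36/36 = 1.

Answer: 1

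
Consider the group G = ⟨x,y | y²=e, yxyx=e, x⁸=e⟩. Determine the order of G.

Enumerate words in the generators, reducing via the relations: the distinct elements are
  {e, x, y, xy, x², x³, x⁴, x⁵, x⁶, x⁷, x²y, x³y, x⁴y, x⁵y, x⁶y, x⁷y}.
No further products give new elements, so |G| = 16.

Answer: 16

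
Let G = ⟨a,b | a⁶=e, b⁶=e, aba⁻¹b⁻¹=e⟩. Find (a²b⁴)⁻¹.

The order of (a²b⁴) is 3 (smallest k with (a²b⁴)ᵏ = e), so (a²b⁴)⁻¹ = (a²b⁴)² = a⁴b².
Check: (a²b⁴) · (a⁴b²) → (a²b⁴) · a⁴ = b⁴;   (b⁴) · b² = e, giving e as required.

Answer: a⁴b²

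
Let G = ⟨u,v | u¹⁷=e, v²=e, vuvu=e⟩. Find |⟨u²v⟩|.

|⟨u²v⟩| equals the order of u²v. Compute successive powers until reaching e:
  (u²v)¹ = u²v, (u²v)² = e.
The smallest positive k with (u²v)ᵏ = e is 2, so |⟨u²v⟩| = 2.

Answer: 2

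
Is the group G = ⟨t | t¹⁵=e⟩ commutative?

G has a single generator, so G is cyclic and hence abelian.

Answer: Yes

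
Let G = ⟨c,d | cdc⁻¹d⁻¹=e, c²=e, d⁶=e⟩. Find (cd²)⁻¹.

The order of (cd²) is 6 (smallest k with (cd²)ᵏ = e), so (cd²)⁻¹ = (cd²)⁵ = cd⁴.
Check: (cd²) · (cd⁴) → (cd²) · c = d²;   (d²) · d⁴ = e, giving e as required.

Answer: cd⁴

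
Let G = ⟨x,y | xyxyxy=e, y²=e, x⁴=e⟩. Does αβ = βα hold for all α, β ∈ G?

x·y = xy but y·x = yx, so x·y ≠ y·x and G is not abelian.

Answer: No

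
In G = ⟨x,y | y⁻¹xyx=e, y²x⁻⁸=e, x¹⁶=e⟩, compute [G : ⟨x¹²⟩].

First find ord(x¹²) by computing successive powers:
  (x¹²)¹ = x¹², (x¹²)² = x⁸, (x¹²)³ = x⁴, (x¹²)⁴ = e.
So |⟨x¹²⟩| = ord(x¹²) = 4. With |G| = 32, by Lagrange [G : ⟨x¹²⟩] = 32/4 = 8.

Answer: 8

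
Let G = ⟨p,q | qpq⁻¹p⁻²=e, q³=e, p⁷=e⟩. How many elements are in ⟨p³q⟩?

|⟨p³q⟩| equals the order of p³q. Compute successive powers until reaching e:
  (p³q)¹ = p³q, (p³q)² = p²q², (p³q)³ = e.
The smallest positive k with (p³q)ᵏ = e is 3, so |⟨p³q⟩| = 3.

Answer: 3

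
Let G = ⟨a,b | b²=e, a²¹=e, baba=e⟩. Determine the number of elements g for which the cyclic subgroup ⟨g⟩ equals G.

⟨g⟩ = G would require ord(g) = |G| = 42, but the maximum element order in G is 21 < 42. So G is not cyclic and no single element generates it: the count is 0.

Answer: 0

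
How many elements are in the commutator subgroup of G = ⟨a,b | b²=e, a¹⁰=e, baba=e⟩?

G' = [G, G] is generated by all commutators. The generator-pair commutators are: [a, b] = a².
The subgroup they normally generate is {e, a², a⁴, a⁶, a⁸}, of order 5.
Check: |G/G'| = 20/5 = 4 is the order of the abelianisation.

Answer: 5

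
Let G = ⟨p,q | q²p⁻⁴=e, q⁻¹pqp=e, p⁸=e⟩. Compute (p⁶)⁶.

Compute successive powers of (p⁶), reducing at each step:
  (p⁶)²: (p⁶) · p⁶ = p⁴
  (p⁶)³: (p⁴) · p⁶ = p²
  (p⁶)⁴: (p²) · p⁶ = e
  (p⁶)⁵: e · p⁶ = p⁶
  (p⁶)⁶: (p⁶) · p⁶ = p⁴

Answer: p⁴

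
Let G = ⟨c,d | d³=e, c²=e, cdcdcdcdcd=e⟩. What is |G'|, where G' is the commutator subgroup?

G' = [G, G] is generated by all commutators. The generator-pair commutators are: [c, d] = cdcd².
The subgroup they normally generate is {e, c, d, d², cd, cdc, cdcd, cdcdc, d²cd²c, d²cd², d²c, cd², dc, dcd, dcdc, cd²cd²c, cd²cd², cd²c, d²cd, d²cdc, d²cdcd, dcd²cd², dcd²c, dcd², cdcd², cd²cd, cd²cdc, cd²cdcd, cdcd²cd², cdcd²c, d²cd²cd, cdcd²cd, cdcd²cdc, cdcd²cdcd, d²cd²cdcd², d²cd²cdc, d²cd²cdcd, d²cdcd²cd², d²cdcd²c, d²cdcd², dcdcd², dcd²cd, dcd²cdc, dcd²cdcd, dcdcd²cd², dcdcd²c, dcdcd²cd, cd²cdcd²cd², cd²cdcd²c, cd²cdcd², d²cdcd²cd, d²cdcd²cdc, dcd²cdcd²c, dcd²cdcd², cd²cdcd²cd, cd²cdcd²cdc, cdcd²cdcd²c, cdcd²cdcd², cdcd²cdcd²cd, dcd²cdcd²cd}, of order 60.
Check: |G/G'| = 60/60 = 1 is the order of the abelianisation.

Answer: 60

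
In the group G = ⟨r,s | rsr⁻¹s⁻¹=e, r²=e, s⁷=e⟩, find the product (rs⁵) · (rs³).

Compute (rs⁵) · (rs³) by multiplying left to right and reducing via the relations at each step:
  (rs⁵) · r = s⁵
  (s⁵) · s³ = s

Answer: s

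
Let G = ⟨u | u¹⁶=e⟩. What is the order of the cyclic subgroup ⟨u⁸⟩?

|⟨u⁸⟩| equals the order of u⁸. Compute successive powers until reaching e:
  (u⁸)¹ = u⁸, (u⁸)² = e.
The smallest positive k with (u⁸)ᵏ = e is 2, so |⟨u⁸⟩| = 2.

Answer: 2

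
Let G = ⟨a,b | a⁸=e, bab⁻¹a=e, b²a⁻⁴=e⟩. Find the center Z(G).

An element z ∈ Z(G) iff z commutes with every generator.
For example a⁴ is central: (a⁴)·a = a⁵ = a·(a⁴); (a⁴)·b = b⁻¹ = b·(a⁴).
Whereas a ∉ Z(G) since a·b = ab ≠ a³b⁻¹ = b·a.
Checking each of the 16 elements this way gives Z(G) = {e, a⁴}, of order 2.

Answer: {e, a⁴}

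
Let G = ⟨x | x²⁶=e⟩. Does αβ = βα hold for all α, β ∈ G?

G has a single generator, so G is cyclic and hence abelian.

Answer: Yes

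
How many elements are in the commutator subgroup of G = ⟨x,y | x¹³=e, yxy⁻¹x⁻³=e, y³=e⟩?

G' = [G, G] is generated by all commutators. The generator-pair commutators are: [x, y] = x¹¹.
The subgroup they normally generate is {e, x, x², x³, x⁴, x⁵, x⁶, x⁷, x⁸, x⁹, x¹⁰, x¹¹, x¹²}, of order 13.
Check: |G/G'| = 39/13 = 3 is the order of the abelianisation.

Answer: 13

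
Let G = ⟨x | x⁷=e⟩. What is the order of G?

G is generated by a single element, so G is cyclic. The relator gives x⁷ = e and no smaller power is forced to be e, so the 7 powers {e, x, x², x³, x⁴, x⁵, x⁶} are distinct. Hence |G| = 7.

Answer: 7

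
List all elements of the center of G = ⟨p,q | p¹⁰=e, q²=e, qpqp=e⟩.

An element z ∈ Z(G) iff z commutes with every generator.
For example p⁵ is central: (p⁵)·p = p⁶ = p·(p⁵); (p⁵)·q = p⁵q = q·(p⁵).
Whereas p ∉ Z(G) since p·q = pq ≠ p⁹q = q·p.
Checking each of the 20 elements this way gives Z(G) = {e, p⁵}, of order 2.

Answer: {e, p⁵}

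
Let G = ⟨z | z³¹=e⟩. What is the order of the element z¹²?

Compute successive powers until reaching e:
  (z¹²)¹ = z¹², (z¹²)² = z²⁴, (z¹²)³ = z⁵, (z¹²)⁴ = z¹⁷, (z¹²)⁵ = z²⁹, (z¹²)⁶ = z¹⁰, (z¹²)⁷ = z²², (z¹²)⁸ = z³, (z¹²)⁹ = z¹⁵, (z¹²)¹⁰ = z²⁷, (z¹²)¹¹ = z⁸, (z¹²)¹² = z²⁰, (z¹²)¹³ = z, (z¹²)¹⁴ = z¹³, (z¹²)¹⁵ = z²⁵, (z¹²)¹⁶ = z⁶, (z¹²)¹⁷ = z¹⁸, (z¹²)¹⁸ = z³⁰, (z¹²)¹⁹ = z¹¹, (z¹²)²⁰ = z²³, (z¹²)²¹ = z⁴, (z¹²)²² = z¹⁶, (z¹²)²³ = z²⁸, (z¹²)²⁴ = z⁹, (z¹²)²⁵ = z²¹, (z¹²)²⁶ = z², (z¹²)²⁷ = z¹⁴, (z¹²)²⁸ = z²⁶, (z¹²)²⁹ = z⁷, (z¹²)³⁰ = z¹⁹, (z¹²)³¹ = e.
The smallest positive k with (z¹²)ᵏ = e is 31.

Answer: 31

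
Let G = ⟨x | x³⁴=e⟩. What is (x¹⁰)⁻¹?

The order of (x¹⁰) is 17 (smallest k with (x¹⁰)ᵏ = e), so (x¹⁰)⁻¹ = (x¹⁰)¹⁶ = x²⁴.
Check: (x¹⁰) · (x²⁴) → (x¹⁰) · x²⁴ = e, giving e as required.

Answer: x²⁴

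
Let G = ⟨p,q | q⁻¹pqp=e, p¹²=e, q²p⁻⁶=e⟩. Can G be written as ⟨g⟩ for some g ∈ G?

Every cyclic group is abelian. But p·q = pq while q·p = p⁵q⁻¹, so p·q ≠ q·p and G is not abelian. Hence G is not cyclic.

Answer: No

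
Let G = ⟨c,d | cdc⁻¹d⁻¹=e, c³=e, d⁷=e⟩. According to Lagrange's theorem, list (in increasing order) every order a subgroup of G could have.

|G| = 21 = 3 · 7. By Lagrange's theorem the order of any subgroup divides 21; the divisors of 21 are 1, 3, 7, 21.

Answer: 1, 3, 7, 21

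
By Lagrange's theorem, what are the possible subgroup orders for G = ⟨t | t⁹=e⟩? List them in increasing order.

|G| = 9 = 3². By Lagrange's theorem the order of any subgroup divides 9; the divisors of 9 are 1, 3, 9.

Answer: 1, 3, 9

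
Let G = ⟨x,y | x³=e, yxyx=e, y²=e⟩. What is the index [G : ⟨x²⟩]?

First find ord(x²) by computing successive powers:
  (x²)¹ = x², (x²)² = x, (x²)³ = e.
So |⟨x²⟩| = ord(x²) = 3. With |G| = 6, by Lagrange [G : ⟨x²⟩] = 6/3 = 2.

Answer: 2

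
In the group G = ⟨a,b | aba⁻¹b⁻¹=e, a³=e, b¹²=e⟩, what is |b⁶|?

Compute successive powers until reaching e:
  (b⁶)¹ = b⁶, (b⁶)² = e.
The smallest positive k with (b⁶)ᵏ = e is 2.

Answer: 2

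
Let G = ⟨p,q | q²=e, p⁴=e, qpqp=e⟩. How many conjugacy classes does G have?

The conjugacy classes (representative and size) are:
  [e] (size 1), [p] (size 2), [p²] (size 1), [p²q] (size 2), [p³q] (size 2).
Class equation: 1 + 2 + 1 + 2 + 2 = 8 = |G|. So G has 5 conjugacy classes.

Answer: 5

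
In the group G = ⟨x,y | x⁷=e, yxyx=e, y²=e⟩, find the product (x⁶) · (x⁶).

Compute (x⁶) · (x⁶) by multiplying left to right and reducing via the relations at each step:
  (x⁶) · x⁶ = x⁵

Answer: x⁵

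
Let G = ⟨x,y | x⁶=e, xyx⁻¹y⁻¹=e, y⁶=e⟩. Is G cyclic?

|G| = 36, but the maximum element order in G is 6 < 36. No single element generates all of G, so G is not cyclic.

Answer: No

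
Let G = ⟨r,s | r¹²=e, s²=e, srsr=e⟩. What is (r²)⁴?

Compute successive powers of (r²), reducing at each step:
  (r²)²: (r²) · r² = r⁴
  (r²)³: (r⁴) · r² = r⁶
  (r²)⁴: (r⁶) · r² = r⁸

Answer: r⁸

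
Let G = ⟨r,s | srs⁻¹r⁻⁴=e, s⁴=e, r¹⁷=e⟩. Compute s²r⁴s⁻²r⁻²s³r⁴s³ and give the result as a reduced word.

Multiply left to right, reducing at each step:
  (s²) · r⁴ = r¹³s²
  (r¹³s²) · s⁻² = r¹³
  (r¹³) · r⁻² = r¹¹
  (r¹¹) · s³ = r¹¹s³
  (r¹¹s³) · r⁴ = r¹²s³
  (r¹²s³) · s³ = r¹²s²

Answer: r¹²s²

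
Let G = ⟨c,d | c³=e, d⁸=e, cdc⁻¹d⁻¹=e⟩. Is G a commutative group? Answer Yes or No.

Each pair of generators commutes: c·d = cd = d·c. Since the generators pairwise commute, every element of G commutes with every other, so G is abelian.

Answer: Yes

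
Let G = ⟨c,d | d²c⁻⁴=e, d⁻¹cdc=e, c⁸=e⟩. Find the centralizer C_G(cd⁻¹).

⟨cd⁻¹⟩ ⊆ C_G(cd⁻¹) since powers of cd⁻¹ commute with cd⁻¹; so |C_G(cd⁻¹)| ≥ |⟨cd⁻¹⟩| = 4.
By orbit–stabilizer, |C_G(cd⁻¹)| = |G| / |conj. class of cd⁻¹| = 16 / 4 = 4.
The 4 elements commuting with cd⁻¹ are {e, c⁴, cd, cd⁻¹}.

Answer: {e, c⁴, cd, cd⁻¹}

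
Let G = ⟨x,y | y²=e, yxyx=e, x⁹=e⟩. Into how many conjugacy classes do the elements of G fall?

The conjugacy classes (representative and size) are:
  [e] (size 1), [x⁸] (size 2), [x⁷] (size 2), [x⁶] (size 2), [x⁵] (size 2), [x⁴y] (size 9).
Class equation: 1 + 2 + 2 + 2 + 2 + 9 = 18 = |G|. So G has 6 conjugacy classes.

Answer: 6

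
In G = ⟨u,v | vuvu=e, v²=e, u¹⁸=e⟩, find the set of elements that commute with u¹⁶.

⟨u¹⁶⟩ ⊆ C_G(u¹⁶) since powers of u¹⁶ commute with u¹⁶; so |C_G(u¹⁶)| ≥ |⟨u¹⁶⟩| = 9.
By orbit–stabilizer, |C_G(u¹⁶)| = |G| / |conj. class of u¹⁶| = 36 / 2 = 18.
The 18 elements commuting with u¹⁶ are {e, u, u², u³, u⁴, u⁵, u⁶, u⁷, u⁸, u⁹, u¹⁰, u¹¹, u¹², u¹³, u¹⁴, u¹⁵, u¹⁶, u¹⁷}.

Answer: {e, u, u², u³, u⁴, u⁵, u⁶, u⁷, u⁸, u⁹, u¹⁰, u¹¹, u¹², u¹³, u¹⁴, u¹⁵, u¹⁶, u¹⁷}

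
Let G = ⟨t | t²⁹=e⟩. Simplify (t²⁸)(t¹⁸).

Compute (t²⁸) · (t¹⁸) by multiplying left to right and reducing via the relations at each step:
  (t²⁸) · t¹⁸ = t¹⁷

Answer: t¹⁷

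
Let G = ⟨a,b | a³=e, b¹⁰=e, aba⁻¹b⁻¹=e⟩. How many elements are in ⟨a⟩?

|⟨a⟩| equals the order of a. Compute successive powers until reaching e:
  a¹ = a, a² = a², a³ = e.
The smallest positive k with aᵏ = e is 3, so |⟨a⟩| = 3.

Answer: 3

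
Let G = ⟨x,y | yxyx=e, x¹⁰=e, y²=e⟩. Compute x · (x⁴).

Compute x · (x⁴) by multiplying left to right and reducing via the relations at each step:
  x · x⁴ = x⁵

Answer: x⁵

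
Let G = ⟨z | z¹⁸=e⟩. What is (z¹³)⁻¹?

The order of (z¹³) is 18 (smallest k with (z¹³)ᵏ = e), so (z¹³)⁻¹ = (z¹³)¹⁷ = z⁵.
Check: (z¹³) · (z⁵) → (z¹³) · z⁵ = e, giving e as required.

Answer: z⁵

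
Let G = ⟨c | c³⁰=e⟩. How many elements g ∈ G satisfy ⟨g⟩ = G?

G is cyclic of order 30. An element generates G iff its order is 30, and a cyclic group of order 30 has exactly φ(30) = 8 such elements.

Answer: 8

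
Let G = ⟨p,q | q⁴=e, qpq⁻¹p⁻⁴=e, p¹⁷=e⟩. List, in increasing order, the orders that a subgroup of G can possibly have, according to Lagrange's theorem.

|G| = 68 = 2² · 17. By Lagrange's theorem the order of any subgroup divides 68; the divisors of 68 are 1, 2, 4, 17, 34, 68.

Answer: 1, 2, 4, 17, 34, 68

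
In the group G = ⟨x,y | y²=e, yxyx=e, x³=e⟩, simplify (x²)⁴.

Compute successive powers of (x²), reducing at each step:
  (x²)²: (x²) · x² = x
  (x²)³: x · x² = e
  (x²)⁴: e · x² = x²

Answer: x²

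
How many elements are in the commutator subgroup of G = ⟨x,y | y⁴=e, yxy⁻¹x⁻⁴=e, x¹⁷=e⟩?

G' = [G, G] is generated by all commutators. The generator-pair commutators are: [x, y] = x¹⁴.
The subgroup they normally generate is {e, x, x², x³, x⁴, x⁵, x⁶, x⁷, x⁸, x⁹, x¹⁰, x¹¹, x¹², x¹³, x¹⁴, x¹⁵, x¹⁶}, of order 17.
Check: |G/G'| = 68/17 = 4 is the order of the abelianisation.

Answer: 17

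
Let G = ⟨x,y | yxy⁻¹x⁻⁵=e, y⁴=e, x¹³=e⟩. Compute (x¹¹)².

Compute successive powers of (x¹¹), reducing at each step:
  (x¹¹)²: (x¹¹) · x¹¹ = x⁹

Answer: x⁹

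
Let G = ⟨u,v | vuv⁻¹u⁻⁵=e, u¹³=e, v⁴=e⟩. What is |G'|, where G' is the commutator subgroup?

G' = [G, G] is generated by all commutators. The generator-pair commutators are: [u, v] = u⁹.
The subgroup they normally generate is {e, u, u², u³, u⁴, u⁵, u⁶, u⁷, u⁸, u⁹, u¹⁰, u¹¹, u¹²}, of order 13.
Check: |G/G'| = 52/13 = 4 is the order of the abelianisation.

Answer: 13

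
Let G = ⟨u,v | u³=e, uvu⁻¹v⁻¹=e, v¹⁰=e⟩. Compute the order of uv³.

Compute successive powers until reaching e:
  (uv³)¹ = uv³, (uv³)² = u²v⁶, (uv³)³ = v⁹, (uv³)⁴ = uv², (uv³)⁵ = u²v⁵, (uv³)⁶ = v⁸, (uv³)⁷ = uv, (uv³)⁸ = u²v⁴, (uv³)⁹ = v⁷, (uv³)¹⁰ = u, (uv³)¹¹ = u²v³, (uv³)¹² = v⁶, (uv³)¹³ = uv⁹, (uv³)¹⁴ = u²v², (uv³)¹⁵ = v⁵, (uv³)¹⁶ = uv⁸, (uv³)¹⁷ = u²v, (uv³)¹⁸ = v⁴, (uv³)¹⁹ = uv⁷, (uv³)²⁰ = u², (uv³)²¹ = v³, (uv³)²² = uv⁶, (uv³)²³ = u²v⁹, (uv³)²⁴ = v², (uv³)²⁵ = uv⁵, (uv³)²⁶ = u²v⁸, (uv³)²⁷ = v, (uv³)²⁸ = uv⁴, (uv³)²⁹ = u²v⁷, (uv³)³⁰ = e.
The smallest positive k with (uv³)ᵏ = e is 30.

Answer: 30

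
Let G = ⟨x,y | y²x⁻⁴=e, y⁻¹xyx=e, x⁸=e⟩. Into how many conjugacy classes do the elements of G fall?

The conjugacy classes (representative and size) are:
  [e] (size 1), [x⁷] (size 2), [x⁶] (size 2), [x³] (size 2), [x⁴] (size 1), [x²y⁻¹] (size 4), [x³y⁻¹] (size 4).
Class equation: 1 + 2 + 2 + 2 + 1 + 4 + 4 = 16 = |G|. So G has 7 conjugacy classes.

Answer: 7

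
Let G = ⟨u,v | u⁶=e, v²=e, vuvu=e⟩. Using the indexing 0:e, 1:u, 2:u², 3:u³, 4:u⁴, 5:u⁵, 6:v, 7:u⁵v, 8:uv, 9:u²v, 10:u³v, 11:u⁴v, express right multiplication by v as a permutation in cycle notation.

(0 6)(1 8)(2 9)(3 10)(4 11)(5 7)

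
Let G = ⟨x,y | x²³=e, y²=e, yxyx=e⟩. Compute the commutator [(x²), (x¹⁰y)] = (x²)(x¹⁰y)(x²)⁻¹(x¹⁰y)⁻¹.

[(x²), (x¹⁰y)] = (x²)·(x¹⁰y)·(x²)⁻¹·(x¹⁰y)⁻¹.
  (x²) · (x¹⁰y) = x¹²y
  (x¹²y) · (x²¹) = x¹⁴y
  (x¹⁴y) · (x¹⁰y) = x⁴

Answer: x⁴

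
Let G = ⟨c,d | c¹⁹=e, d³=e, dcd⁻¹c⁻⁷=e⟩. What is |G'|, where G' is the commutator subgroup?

G' = [G, G] is generated by all commutators. The generator-pair commutators are: [c, d] = c¹³.
The subgroup they normally generate is {e, c, c², c³, c⁴, c⁵, c⁶, c⁷, c⁸, c⁹, c¹⁰, c¹¹, c¹², c¹³, c¹⁴, c¹⁵, c¹⁶, c¹⁷, c¹⁸}, of order 19.
Check: |G/G'| = 57/19 = 3 is the order of the abelianisation.

Answer: 19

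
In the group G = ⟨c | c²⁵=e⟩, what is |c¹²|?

Compute successive powers until reaching e:
  (c¹²)¹ = c¹², (c¹²)² = c²⁴, (c¹²)³ = c¹¹, (c¹²)⁴ = c²³, (c¹²)⁵ = c¹⁰, (c¹²)⁶ = c²², (c¹²)⁷ = c⁹, (c¹²)⁸ = c²¹, (c¹²)⁹ = c⁸, (c¹²)¹⁰ = c²⁰, (c¹²)¹¹ = c⁷, (c¹²)¹² = c¹⁹, (c¹²)¹³ = c⁶, (c¹²)¹⁴ = c¹⁸, (c¹²)¹⁵ = c⁵, (c¹²)¹⁶ = c¹⁷, (c¹²)¹⁷ = c⁴, (c¹²)¹⁸ = c¹⁶, (c¹²)¹⁹ = c³, (c¹²)²⁰ = c¹⁵, (c¹²)²¹ = c², (c¹²)²² = c¹⁴, (c¹²)²³ = c, (c¹²)²⁴ = c¹³, (c¹²)²⁵ = e.
The smallest positive k with (c¹²)ᵏ = e is 25.

Answer: 25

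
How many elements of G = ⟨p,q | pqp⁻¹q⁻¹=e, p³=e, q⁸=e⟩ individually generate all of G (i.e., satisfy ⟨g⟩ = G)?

G is cyclic of order 24. An element generates G iff its order is 24, and a cyclic group of order 24 has exactly φ(24) = 8 such elements.

Answer: 8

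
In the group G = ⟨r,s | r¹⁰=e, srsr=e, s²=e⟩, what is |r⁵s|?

Compute successive powers until reaching e:
  (r⁵s)¹ = r⁵s, (r⁵s)² = e.
The smallest positive k with (r⁵s)ᵏ = e is 2.

Answer: 2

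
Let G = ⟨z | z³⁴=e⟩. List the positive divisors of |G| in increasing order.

|G| = 34 = 2 · 17. By Lagrange's theorem the order of any subgroup divides 34; the divisors of 34 are 1, 2, 17, 34.

Answer: 1, 2, 17, 34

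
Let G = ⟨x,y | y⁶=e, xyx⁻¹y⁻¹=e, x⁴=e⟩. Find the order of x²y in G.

Compute successive powers until reaching e:
  (x²y)¹ = x²y, (x²y)² = y², (x²y)³ = x²y³, (x²y)⁴ = y⁴, (x²y)⁵ = x²y⁵, (x²y)⁶ = e.
The smallest positive k with (x²y)ᵏ = e is 6.

Answer: 6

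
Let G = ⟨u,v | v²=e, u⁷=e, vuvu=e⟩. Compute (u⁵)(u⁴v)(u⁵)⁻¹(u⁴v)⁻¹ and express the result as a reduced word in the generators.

[(u⁵), (u⁴v)] = (u⁵)·(u⁴v)·(u⁵)⁻¹·(u⁴v)⁻¹.
  (u⁵) · (u⁴v) = u²v
  (u²v) · (u²) = v
  v · (u⁴v) = u³

Answer: u³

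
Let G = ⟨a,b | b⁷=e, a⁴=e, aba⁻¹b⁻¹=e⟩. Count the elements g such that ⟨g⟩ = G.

G is cyclic of order 28. An element generates G iff its order is 28, and a cyclic group of order 28 has exactly φ(28) = 12 such elements.

Answer: 12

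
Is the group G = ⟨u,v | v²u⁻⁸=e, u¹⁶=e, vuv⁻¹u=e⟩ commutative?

u·v = uv but v·u = u⁷v⁻¹, so u·v ≠ v·u and G is not abelian.

Answer: No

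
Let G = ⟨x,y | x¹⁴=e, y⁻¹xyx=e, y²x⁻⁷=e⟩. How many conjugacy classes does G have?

The conjugacy classes (representative and size) are:
  [e] (size 1), [x¹³] (size 2), [x¹²] (size 2), [x¹¹] (size 2), [x⁴] (size 2), [x⁵] (size 2), [x⁸] (size 2), [x⁷] (size 1), [x⁵y⁻¹] (size 7), [x⁵y] (size 7).
Class equation: 1 + 2 + 2 + 2 + 2 + 2 + 2 + 1 + 7 + 7 = 28 = |G|. So G has 10 conjugacy classes.

Answer: 10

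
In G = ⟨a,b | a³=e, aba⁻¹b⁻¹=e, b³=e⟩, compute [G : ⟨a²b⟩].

First find ord(a²b) by computing successive powers:
  (a²b)¹ = a²b, (a²b)² = ab², (a²b)³ = e.
So |⟨a²b⟩| = ord(a²b) = 3. With |G| = 9, by Lagrange [G : ⟨a²b⟩] = 9/3 = 3.

Answer: 3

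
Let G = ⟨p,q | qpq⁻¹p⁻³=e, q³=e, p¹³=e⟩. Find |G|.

Enumerate words in the generators, reducing via the relations: the distinct elements are
  {e, p, q, pq, p², p³, p⁴, p⁵, p⁶, p⁷, p⁸, p⁹, q², pq², p²q, p³q, p¹², p¹¹, p¹⁰, p⁴q, p⁵q, p⁶q, p⁷q, p⁸q, p⁹q, p²q², p³q², p¹²q, p¹¹q, p¹⁰q, p⁴q², p⁵q², p⁶q², p⁷q², p⁸q², p⁹q², p¹²q², p¹¹q², p¹⁰q²}.
No further products give new elements, so |G| = 39.

Answer: 39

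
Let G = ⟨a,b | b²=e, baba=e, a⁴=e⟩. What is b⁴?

Compute successive powers of b, reducing at each step:
  b²: b · b = e
  b³: e · b = b
  b⁴: b · b = e

Answer: e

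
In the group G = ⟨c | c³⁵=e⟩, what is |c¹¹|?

Compute successive powers until reaching e:
  (c¹¹)¹ = c¹¹, (c¹¹)² = c²², (c¹¹)³ = c³³, (c¹¹)⁴ = c⁹, (c¹¹)⁵ = c²⁰, (c¹¹)⁶ = c³¹, (c¹¹)⁷ = c⁷, (c¹¹)⁸ = c¹⁸, (c¹¹)⁹ = c²⁹, (c¹¹)¹⁰ = c⁵, (c¹¹)¹¹ = c¹⁶, (c¹¹)¹² = c²⁷, (c¹¹)¹³ = c³, (c¹¹)¹⁴ = c¹⁴, (c¹¹)¹⁵ = c²⁵, (c¹¹)¹⁶ = c, (c¹¹)¹⁷ = c¹², (c¹¹)¹⁸ = c²³, (c¹¹)¹⁹ = c³⁴, (c¹¹)²⁰ = c¹⁰, (c¹¹)²¹ = c²¹, (c¹¹)²² = c³², (c¹¹)²³ = c⁸, (c¹¹)²⁴ = c¹⁹, (c¹¹)²⁵ = c³⁰, (c¹¹)²⁶ = c⁶, (c¹¹)²⁷ = c¹⁷, (c¹¹)²⁸ = c²⁸, (c¹¹)²⁹ = c⁴, (c¹¹)³⁰ = c¹⁵, (c¹¹)³¹ = c²⁶, (c¹¹)³² = c², (c¹¹)³³ = c¹³, (c¹¹)³⁴ = c²⁴, (c¹¹)³⁵ = e.
The smallest positive k with (c¹¹)ᵏ = e is 35.

Answer: 35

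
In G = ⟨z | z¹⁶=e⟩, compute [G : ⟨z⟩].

First find ord(z) by computing successive powers:
  z¹ = z, z² = z², z³ = z³, z⁴ = z⁴, z⁵ = z⁵, z⁶ = z⁶, z⁷ = z⁷, z⁸ = z⁸, z⁹ = z⁹, z¹⁰ = z¹⁰, z¹¹ = z¹¹, z¹² = z¹², z¹³ = z¹³, z¹⁴ = z¹⁴, z¹⁵ = z¹⁵, z¹⁶ = e.
So |⟨z⟩| = ord(z) = 16. With |G| = 16, by Lagrange [G : ⟨z⟩] = 16/16 = 1.

Answer: 1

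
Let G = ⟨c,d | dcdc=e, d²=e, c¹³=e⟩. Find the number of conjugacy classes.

The conjugacy classes (representative and size) are:
  [e] (size 1), [c¹²] (size 2), [c¹¹] (size 2), [c³] (size 2), [c⁴] (size 2), [c⁸] (size 2), [c⁶] (size 2), [d] (size 13).
Class equation: 1 + 2 + 2 + 2 + 2 + 2 + 2 + 13 = 26 = |G|. So G has 8 conjugacy classes.

Answer: 8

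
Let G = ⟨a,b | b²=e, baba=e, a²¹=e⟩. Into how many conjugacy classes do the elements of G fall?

The conjugacy classes (representative and size) are:
  [e] (size 1), [a²⁰] (size 2), [a²] (size 2), [a³] (size 2), [a¹⁷] (size 2), [a⁵] (size 2), [a⁶] (size 2), [a⁷] (size 2), [a⁸] (size 2), [a⁹] (size 2), [a¹⁰] (size 2), [b] (size 21).
Class equation: 1 + 2 + 2 + 2 + 2 + 2 + 2 + 2 + 2 + 2 + 2 + 21 = 42 = |G|. So G has 12 conjugacy classes.

Answer: 12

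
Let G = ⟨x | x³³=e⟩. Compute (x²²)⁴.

Compute successive powers of (x²²), reducing at each step:
  (x²²)²: (x²²) · x²² = x¹¹
  (x²²)³: (x¹¹) · x²² = e
  (x²²)⁴: e · x²² = x²²

Answer: x²²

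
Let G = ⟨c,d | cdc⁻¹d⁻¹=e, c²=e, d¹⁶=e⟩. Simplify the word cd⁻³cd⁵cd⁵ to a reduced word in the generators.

Multiply left to right, reducing at each step:
  c · d⁻³ = cd¹³
  (cd¹³) · c = d¹³
  (d¹³) · d⁵ = d²
  (d²) · c = cd²
  (cd²) · d⁵ = cd⁷

Answer: cd⁷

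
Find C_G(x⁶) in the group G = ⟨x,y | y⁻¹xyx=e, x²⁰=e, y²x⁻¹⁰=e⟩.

⟨x⁶⟩ ⊆ C_G(x⁶) since powers of x⁶ commute with x⁶; so |C_G(x⁶)| ≥ |⟨x⁶⟩| = 10.
By orbit–stabilizer, |C_G(x⁶)| = |G| / |conj. class of x⁶| = 40 / 2 = 20.
The 20 elements commuting with x⁶ are {e, x, x², x³, x⁴, x⁵, x⁶, x⁷, x⁸, x⁹, x¹⁰, x¹¹, x¹², x¹³, x¹⁴, x¹⁵, x¹⁶, x¹⁷, x¹⁸, x¹⁹}.

Answer: {e, x, x², x³, x⁴, x⁵, x⁶, x⁷, x⁸, x⁹, x¹⁰, x¹¹, x¹², x¹³, x¹⁴, x¹⁵, x¹⁶, x¹⁷, x¹⁸, x¹⁹}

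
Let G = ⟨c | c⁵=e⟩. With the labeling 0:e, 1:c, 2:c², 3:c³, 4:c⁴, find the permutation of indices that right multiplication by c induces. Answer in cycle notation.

(0 1 2 3 4)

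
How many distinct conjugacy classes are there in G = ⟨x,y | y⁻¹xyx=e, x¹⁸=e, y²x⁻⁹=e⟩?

The conjugacy classes (representative and size) are:
  [e] (size 1), [x¹⁷] (size 2), [x¹⁶] (size 2), [x³] (size 2), [x¹⁴] (size 2), [x¹³] (size 2), [x¹²] (size 2), [x¹¹] (size 2), [x¹⁰] (size 2), [x⁹] (size 1), [x⁸y] (size 9), [xy] (size 9).
Class equation: 1 + 2 + 2 + 2 + 2 + 2 + 2 + 2 + 2 + 1 + 9 + 9 = 36 = |G|. So G has 12 conjugacy classes.

Answer: 12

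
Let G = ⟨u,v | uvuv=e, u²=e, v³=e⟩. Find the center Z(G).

An element z ∈ Z(G) iff z commutes with every generator.
For example e is central: e·u = u = u·e; e·v = v = v·e.
Whereas u ∉ Z(G) since u·v = uv ≠ uv² = v·u.
Checking each of the 6 elements this way gives Z(G) = {e}, of order 1.

Answer: {e}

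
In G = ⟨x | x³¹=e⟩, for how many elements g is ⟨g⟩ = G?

G is cyclic of order 31. An element generates G iff its order is 31, and a cyclic group of order 31 has exactly φ(31) = 30 such elements.

Answer: 30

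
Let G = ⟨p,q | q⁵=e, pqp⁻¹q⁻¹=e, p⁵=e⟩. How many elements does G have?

Enumerate words in the generators, reducing via the relations: the distinct elements are
  {e, p, q, pq, p², p³, p⁴, q², q³, q⁴, pq², pq³, pq⁴, p²q, p³q, p⁴q, p²q², p²q³, p²q⁴, p³q², p³q³, p³q⁴, p⁴q², p⁴q³, p⁴q⁴}.
No further products give new elements, so |G| = 25.

Answer: 25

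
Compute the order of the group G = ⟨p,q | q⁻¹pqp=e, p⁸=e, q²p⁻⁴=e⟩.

Enumerate words in the generators, reducing via the relations: the distinct elements are
  {e, p, q, pq, p², p³, p⁴, p⁵, p⁶, p⁷, p²q, p³q, q⁻¹, pq⁻¹, p²q⁻¹, p³q⁻¹}.
No further products give new elements, so |G| = 16.

Answer: 16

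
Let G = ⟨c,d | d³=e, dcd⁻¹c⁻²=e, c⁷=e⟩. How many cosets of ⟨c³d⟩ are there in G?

First find ord(c³d) by computing successive powers:
  (c³d)¹ = c³d, (c³d)² = c²d², (c³d)³ = e.
So |⟨c³d⟩| = ord(c³d) = 3. With |G| = 21, by Lagrange [G : ⟨c³d⟩] = 21/3 = 7.

Answer: 7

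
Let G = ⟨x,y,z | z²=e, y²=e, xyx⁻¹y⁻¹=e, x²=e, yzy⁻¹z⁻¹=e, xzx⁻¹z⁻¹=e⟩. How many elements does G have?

Enumerate words in the generators, reducing via the relations: the distinct elements are
  {e, x, y, z, xy, xz, yz, xyz}.
No further products give new elements, so |G| = 8.

Answer: 8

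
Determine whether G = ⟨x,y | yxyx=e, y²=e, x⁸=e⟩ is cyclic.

Every cyclic group is abelian. But x·y = xy while y·x = x⁷y, so x·y ≠ y·x and G is not abelian. Hence G is not cyclic.

Answer: No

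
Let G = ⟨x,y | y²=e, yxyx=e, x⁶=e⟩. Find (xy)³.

Compute successive powers of (xy), reducing at each step:
  (xy)²: (xy) · x = y;   y · y = e
  (xy)³: e · x = x;   x · y = xy

Answer: xy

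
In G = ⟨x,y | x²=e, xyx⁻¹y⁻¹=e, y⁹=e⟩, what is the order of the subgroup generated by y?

|⟨y⟩| equals the order of y. Compute successive powers until reaching e:
  y¹ = y, y² = y², y³ = y³, y⁴ = y⁴, y⁵ = y⁵, y⁶ = y⁶, y⁷ = y⁷, y⁸ = y⁸, y⁹ = e.
The smallest positive k with yᵏ = e is 9, so |⟨y⟩| = 9.

Answer: 9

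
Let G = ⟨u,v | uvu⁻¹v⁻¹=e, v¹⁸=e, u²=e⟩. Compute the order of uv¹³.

Compute successive powers until reaching e:
  (uv¹³)¹ = uv¹³, (uv¹³)² = v⁸, (uv¹³)³ = uv³, (uv¹³)⁴ = v¹⁶, (uv¹³)⁵ = uv¹¹, (uv¹³)⁶ = v⁶, (uv¹³)⁷ = uv, (uv¹³)⁸ = v¹⁴, (uv¹³)⁹ = uv⁹, (uv¹³)¹⁰ = v⁴, (uv¹³)¹¹ = uv¹⁷, (uv¹³)¹² = v¹², (uv¹³)¹³ = uv⁷, (uv¹³)¹⁴ = v², (uv¹³)¹⁵ = uv¹⁵, (uv¹³)¹⁶ = v¹⁰, (uv¹³)¹⁷ = uv⁵, (uv¹³)¹⁸ = e.
The smallest positive k with (uv¹³)ᵏ = e is 18.

Answer: 18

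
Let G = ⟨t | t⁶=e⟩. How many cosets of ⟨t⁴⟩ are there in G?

First find ord(t⁴) by computing successive powers:
  (t⁴)¹ = t⁴, (t⁴)² = t², (t⁴)³ = e.
So |⟨t⁴⟩| = ord(t⁴) = 3. With |G| = 6, by Lagrange [G : ⟨t⁴⟩] = 6/3 = 2.

Answer: 2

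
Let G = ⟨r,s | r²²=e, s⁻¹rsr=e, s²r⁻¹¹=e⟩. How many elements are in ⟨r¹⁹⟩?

|⟨r¹⁹⟩| equals the order of r¹⁹. Compute successive powers until reaching e:
  (r¹⁹)¹ = r¹⁹, (r¹⁹)² = r¹⁶, (r¹⁹)³ = r¹³, (r¹⁹)⁴ = r¹⁰, (r¹⁹)⁵ = r⁷, (r¹⁹)⁶ = r⁴, (r¹⁹)⁷ = r, (r¹⁹)⁸ = r²⁰, (r¹⁹)⁹ = r¹⁷, (r¹⁹)¹⁰ = r¹⁴, (r¹⁹)¹¹ = r¹¹, (r¹⁹)¹² = r⁸, (r¹⁹)¹³ = r⁵, (r¹⁹)¹⁴ = r², (r¹⁹)¹⁵ = r²¹, (r¹⁹)¹⁶ = r¹⁸, (r¹⁹)¹⁷ = r¹⁵, (r¹⁹)¹⁸ = r¹², (r¹⁹)¹⁹ = r⁹, (r¹⁹)²⁰ = r⁶, (r¹⁹)²¹ = r³, (r¹⁹)²² = e.
The smallest positive k with (r¹⁹)ᵏ = e is 22, so |⟨r¹⁹⟩| = 22.

Answer: 22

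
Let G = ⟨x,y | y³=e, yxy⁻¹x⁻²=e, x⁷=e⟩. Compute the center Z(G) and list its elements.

An element z ∈ Z(G) iff z commutes with every generator.
For example e is central: e·x = x = x·e; e·y = y = y·e.
Whereas x ∉ Z(G) since x·y = xy ≠ x²y = y·x.
Checking each of the 21 elements this way gives Z(G) = {e}, of order 1.

Answer: {e}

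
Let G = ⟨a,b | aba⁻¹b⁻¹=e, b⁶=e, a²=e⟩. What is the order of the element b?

Compute successive powers until reaching e:
  b¹ = b, b² = b², b³ = b³, b⁴ = b⁴, b⁵ = b⁵, b⁶ = e.
The smallest positive k with bᵏ = e is 6.

Answer: 6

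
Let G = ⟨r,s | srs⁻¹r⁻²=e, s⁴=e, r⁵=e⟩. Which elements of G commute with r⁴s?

⟨r⁴s⟩ ⊆ C_G(r⁴s) since powers of r⁴s commute with r⁴s; so |C_G(r⁴s)| ≥ |⟨r⁴s⟩| = 4.
By orbit–stabilizer, |C_G(r⁴s)| = |G| / |conj. class of r⁴s| = 20 / 5 = 4.
The 4 elements commuting with r⁴s are {e, r²s², r⁴s, r³s³}.

Answer: {e, r²s², r⁴s, r³s³}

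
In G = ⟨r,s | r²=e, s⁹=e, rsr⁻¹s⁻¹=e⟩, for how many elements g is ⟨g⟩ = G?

G is cyclic of order 18. An element generates G iff its order is 18, and a cyclic group of order 18 has exactly φ(18) = 6 such elements.

Answer: 6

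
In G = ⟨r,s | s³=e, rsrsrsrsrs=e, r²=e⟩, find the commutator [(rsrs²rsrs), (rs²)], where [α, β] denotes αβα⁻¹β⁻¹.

[(rsrs²rsrs), (rs²)] = (rsrs²rsrs)·(rs²)·(rsrs²rsrs)⁻¹·(rs²)⁻¹.
  (rsrs²rsrs) · (rs²) = s²rs²rsrs
  (s²rs²rsrs) · (rsrs²rsrs) = sr
  (sr) · (sr) = srsr

Answer: srsr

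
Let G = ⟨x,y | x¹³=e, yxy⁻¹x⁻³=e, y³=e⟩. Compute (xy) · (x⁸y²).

Compute (xy) · (x⁸y²) by multiplying left to right and reducing via the relations at each step:
  (xy) · x⁸ = x¹²y
  (x¹²y) · y² = x¹²

Answer: x¹²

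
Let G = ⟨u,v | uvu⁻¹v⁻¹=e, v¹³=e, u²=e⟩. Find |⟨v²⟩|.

|⟨v²⟩| equals the order of v². Compute successive powers until reaching e:
  (v²)¹ = v², (v²)² = v⁴, (v²)³ = v⁶, (v²)⁴ = v⁸, (v²)⁵ = v¹⁰, (v²)⁶ = v¹², (v²)⁷ = v, (v²)⁸ = v³, (v²)⁹ = v⁵, (v²)¹⁰ = v⁷, (v²)¹¹ = v⁹, (v²)¹² = v¹¹, (v²)¹³ = e.
The smallest positive k with (v²)ᵏ = e is 13, so |⟨v²⟩| = 13.

Answer: 13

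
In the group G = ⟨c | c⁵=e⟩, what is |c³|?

Compute successive powers until reaching e:
  (c³)¹ = c³, (c³)² = c, (c³)³ = c⁴, (c³)⁴ = c², (c³)⁵ = e.
The smallest positive k with (c³)ᵏ = e is 5.

Answer: 5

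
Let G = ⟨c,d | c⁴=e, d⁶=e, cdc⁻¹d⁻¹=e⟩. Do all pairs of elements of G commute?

Each pair of generators commutes: c·d = cd = d·c. Since the generators pairwise commute, every element of G commutes with every other, so G is abelian.

Answer: Yes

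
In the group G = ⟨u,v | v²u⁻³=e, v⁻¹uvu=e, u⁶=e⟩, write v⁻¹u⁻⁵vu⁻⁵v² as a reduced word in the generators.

Multiply left to right, reducing at each step:
  (v⁻¹) · u⁻⁵ = u²v
  (u²v) · v = u⁵
  (u⁵) · u⁻⁵ = e
  e · v² = u³

Answer: u³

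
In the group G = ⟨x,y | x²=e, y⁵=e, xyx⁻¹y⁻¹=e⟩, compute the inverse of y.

The order of y is 5 (smallest k with yᵏ = e), so y⁻¹ = y⁴ = y⁴.
Check: y · (y⁴) → y · y⁴ = e, giving e as required.

Answer: y⁴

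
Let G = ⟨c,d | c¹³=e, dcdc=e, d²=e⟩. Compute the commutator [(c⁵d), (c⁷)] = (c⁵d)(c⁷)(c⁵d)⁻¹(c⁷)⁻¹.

[(c⁵d), (c⁷)] = (c⁵d)·(c⁷)·(c⁵d)⁻¹·(c⁷)⁻¹.
  (c⁵d) · (c⁷) = c¹¹d
  (c¹¹d) · (c⁵d) = c⁶
  (c⁶) · (c⁶) = c¹²

Answer: c¹²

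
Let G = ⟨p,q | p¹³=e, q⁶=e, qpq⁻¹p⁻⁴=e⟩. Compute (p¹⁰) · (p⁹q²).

Compute (p¹⁰) · (p⁹q²) by multiplying left to right and reducing via the relations at each step:
  (p¹⁰) · p⁹ = p⁶
  (p⁶) · q² = p⁶q²

Answer: p⁶q²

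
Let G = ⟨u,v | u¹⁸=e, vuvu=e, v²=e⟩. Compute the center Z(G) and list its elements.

An element z ∈ Z(G) iff z commutes with every generator.
For example u⁹ is central: (u⁹)·u = u¹⁰ = u·(u⁹); (u⁹)·v = u⁹v = v·(u⁹).
Whereas u ∉ Z(G) since u·v = uv ≠ u¹⁷v = v·u.
Checking each of the 36 elements this way gives Z(G) = {e, u⁹}, of order 2.

Answer: {e, u⁹}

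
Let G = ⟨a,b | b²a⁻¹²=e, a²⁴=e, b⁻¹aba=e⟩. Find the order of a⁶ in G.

Compute successive powers until reaching e:
  (a⁶)¹ = a⁶, (a⁶)² = a¹², (a⁶)³ = a¹⁸, (a⁶)⁴ = e.
The smallest positive k with (a⁶)ᵏ = e is 4.

Answer: 4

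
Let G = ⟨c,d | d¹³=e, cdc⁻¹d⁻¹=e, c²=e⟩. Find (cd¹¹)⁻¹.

The order of (cd¹¹) is 26 (smallest k with (cd¹¹)ᵏ = e), so (cd¹¹)⁻¹ = (cd¹¹)²⁵ = cd².
Check: (cd¹¹) · (cd²) → (cd¹¹) · c = d¹¹;   (d¹¹) · d² = e, giving e as required.

Answer: cd²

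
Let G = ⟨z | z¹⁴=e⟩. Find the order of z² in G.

Compute successive powers until reaching e:
  (z²)¹ = z², (z²)² = z⁴, (z²)³ = z⁶, (z²)⁴ = z⁸, (z²)⁵ = z¹⁰, (z²)⁶ = z¹², (z²)⁷ = e.
The smallest positive k with (z²)ᵏ = e is 7.

Answer: 7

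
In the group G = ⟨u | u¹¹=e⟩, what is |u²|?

Compute successive powers until reaching e:
  (u²)¹ = u², (u²)² = u⁴, (u²)³ = u⁶, (u²)⁴ = u⁸, (u²)⁵ = u¹⁰, (u²)⁶ = u, (u²)⁷ = u³, (u²)⁸ = u⁵, (u²)⁹ = u⁷, (u²)¹⁰ = u⁹, (u²)¹¹ = e.
The smallest positive k with (u²)ᵏ = e is 11.

Answer: 11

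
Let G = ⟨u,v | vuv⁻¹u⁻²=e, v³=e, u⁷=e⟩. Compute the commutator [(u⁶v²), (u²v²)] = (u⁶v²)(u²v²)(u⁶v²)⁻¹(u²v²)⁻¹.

[(u⁶v²), (u²v²)] = (u⁶v²)·(u²v²)·(u⁶v²)⁻¹·(u²v²)⁻¹.
  (u⁶v²) · (u²v²) = v
  v · (u²v) = u⁴v²
  (u⁴v²) · (u³v) = u²

Answer: u²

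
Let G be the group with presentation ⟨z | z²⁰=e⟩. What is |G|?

G is generated by a single element, so G is cyclic. The relator gives z²⁰ = e and no smaller power is forced to be e, so the 20 powers {e, z, z², z³, z⁴, z⁵, z⁶, z⁷, z⁸, z⁹, z¹², z¹³, z¹¹, z¹⁰, z¹⁴, z¹⁵, z¹⁶, z¹⁷, z¹⁸, z¹⁹} are distinct. Hence |G| = 20.

Answer: 20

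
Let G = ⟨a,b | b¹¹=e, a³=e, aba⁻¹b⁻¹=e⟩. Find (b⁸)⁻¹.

The order of (b⁸) is 11 (smallest k with (b⁸)ᵏ = e), so (b⁸)⁻¹ = (b⁸)¹⁰ = b³.
Check: (b⁸) · (b³) → (b⁸) · b³ = e, giving e as required.

Answer: b³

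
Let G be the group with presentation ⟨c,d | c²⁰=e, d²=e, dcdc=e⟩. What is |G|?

Enumerate words in the generators, reducing via the relations: the distinct elements are
  {c, d, e, cd, c², c³, c⁴, c⁵, c⁶, c⁷, c⁸, c⁹, c²d, c³d, c¹², c¹³, c¹¹, c¹⁰, c¹⁴, c¹⁵, c¹⁶, c¹⁷, c¹⁸, c¹⁹, c⁴d, c⁵d, c⁶d, c⁷d, c⁸d, c⁹d, c¹²d, c¹³d, c¹¹d, c¹⁰d, c¹⁴d, c¹⁵d, c¹⁶d, c¹⁷d, c¹⁸d, c¹⁹d}.
No further products give new elements, so |G| = 40.

Answer: 40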